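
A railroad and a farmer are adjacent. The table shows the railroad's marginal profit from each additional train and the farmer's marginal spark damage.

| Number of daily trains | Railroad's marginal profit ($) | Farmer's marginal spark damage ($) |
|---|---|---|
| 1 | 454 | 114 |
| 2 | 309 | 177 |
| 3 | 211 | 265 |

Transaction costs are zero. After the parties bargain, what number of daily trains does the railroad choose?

Bargaining reaches the level where marginal profit last exceeds marginal spark damage.
That holds through level 2 (309 ≥ 177) but not at 3 (211 < 265).

2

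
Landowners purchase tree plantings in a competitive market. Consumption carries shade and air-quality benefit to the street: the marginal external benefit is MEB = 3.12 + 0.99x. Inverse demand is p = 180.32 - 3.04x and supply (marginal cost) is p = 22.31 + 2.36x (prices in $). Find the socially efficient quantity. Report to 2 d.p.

x* = 36.54

Social marginal benefit = demand + MEB = 183.44 - 2.05x.
Set SMB = MC: 183.44 - 2.05x = 22.31 + 2.36x → x* = 36.5374.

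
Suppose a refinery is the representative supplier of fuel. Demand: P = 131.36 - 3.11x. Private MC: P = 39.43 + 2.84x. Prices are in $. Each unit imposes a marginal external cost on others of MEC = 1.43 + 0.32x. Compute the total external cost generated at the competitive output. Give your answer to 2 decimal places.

Market equilibrium (private): 39.43 + 2.84x = 131.36 - 3.11x → x_m = 15.4504.
Total external cost = ∫₀^{x_m} (1.43 + 0.32x) dx = 1.43×15.4504 + ½×0.32×15.4504² = 60.2884.

$60.29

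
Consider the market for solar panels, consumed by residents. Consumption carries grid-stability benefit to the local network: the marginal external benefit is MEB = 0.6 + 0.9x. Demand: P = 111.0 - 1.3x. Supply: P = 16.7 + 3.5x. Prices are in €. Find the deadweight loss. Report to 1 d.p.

DWL = €42.8

Market equilibrium (private): 16.7 + 3.5x = 111.0 - 1.3x → x_m = 19.6458.
Social marginal benefit = demand + MEB = 111.6 - 0.4x.
Set SMB = MC: 111.6 - 0.4x = 16.7 + 3.5x → x* = 24.3333.
Between x* and x_m the wedge SMB − MC runs linearly from 0 to MEB(x_m), so the loss is a triangle.
DWL = ½ × 4.6875 × 18.2813 = 42.8468.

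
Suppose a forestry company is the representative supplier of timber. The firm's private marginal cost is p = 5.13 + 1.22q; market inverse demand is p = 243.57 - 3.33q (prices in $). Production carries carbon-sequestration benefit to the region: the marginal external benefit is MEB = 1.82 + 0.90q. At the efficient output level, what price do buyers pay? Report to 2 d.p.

P = $24.37

Social marginal cost = private MC − MEB = 3.31 + 0.32q.
Set SMC = demand: 3.31 + 0.32q = 243.57 - 3.33q → q* = 65.8247.
Consumer price on the demand curve at q*: 243.57 − 3.33×65.8247 = 24.3737.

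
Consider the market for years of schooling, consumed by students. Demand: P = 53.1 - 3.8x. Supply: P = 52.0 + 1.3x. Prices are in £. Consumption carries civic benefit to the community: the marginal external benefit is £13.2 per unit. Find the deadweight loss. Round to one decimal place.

DWL = £17.1

Market equilibrium (private): 52.0 + 1.3x = 53.1 - 3.8x → x_m = 0.2157.
Social marginal benefit = demand + MEB = 66.3 - 3.8x.
Set SMB = MC: 66.3 - 3.8x = 52.0 + 1.3x → x* = 2.8039.
Height of the DWL triangle at x_m is SMB(x_m) − MC(x_m) = MEB(x_m) = 13.2000.
DWL = ½ × 2.5882 × 13.2000 = 17.0821.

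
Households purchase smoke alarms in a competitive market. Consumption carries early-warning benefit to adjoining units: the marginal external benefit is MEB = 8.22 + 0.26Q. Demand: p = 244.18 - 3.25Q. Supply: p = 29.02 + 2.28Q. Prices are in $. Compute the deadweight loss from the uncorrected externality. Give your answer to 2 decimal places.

DWL = $31.90

Market equilibrium (private): 29.02 + 2.28Q = 244.18 - 3.25Q → Q_m = 38.9078.
Social marginal benefit = demand + MEB = 252.40 - 2.99Q.
Set SMB = MC: 252.40 - 2.99Q = 29.02 + 2.28Q → Q* = 42.3871.
Between Q* and Q_m the wedge SMB − MC runs linearly from 0 to MEB(Q_m), so the loss is a triangle.
DWL = ½ × 3.4793 × 18.3360 = 31.8982.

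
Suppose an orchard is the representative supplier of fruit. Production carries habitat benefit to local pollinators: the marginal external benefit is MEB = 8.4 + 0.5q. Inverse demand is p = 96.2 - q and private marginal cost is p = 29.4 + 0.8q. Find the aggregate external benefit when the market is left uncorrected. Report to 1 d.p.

656.0

Market equilibrium (private): 29.4 + 0.8q = 96.2 - q → q_m = 37.1111.
Total external benefit = ∫₀^{q_m} (8.4 + 0.5q) dq = 8.4×37.1111 + ½×0.5×37.1111² = 656.0417.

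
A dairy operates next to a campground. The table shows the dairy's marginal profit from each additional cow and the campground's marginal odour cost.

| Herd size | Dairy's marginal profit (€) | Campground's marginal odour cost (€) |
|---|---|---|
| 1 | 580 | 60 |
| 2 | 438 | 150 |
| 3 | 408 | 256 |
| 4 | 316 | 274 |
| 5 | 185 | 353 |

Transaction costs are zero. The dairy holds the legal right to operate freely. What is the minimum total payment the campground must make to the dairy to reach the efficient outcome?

€185

Left alone the dairy would choose level 5 (marginal profit stays positive).
Efficient level: k* = 4 (marginal profit ≥ marginal odour cost through 4).
The campground must at least cover the dairy's forgone profit from cutting 5→4: 185 = 185.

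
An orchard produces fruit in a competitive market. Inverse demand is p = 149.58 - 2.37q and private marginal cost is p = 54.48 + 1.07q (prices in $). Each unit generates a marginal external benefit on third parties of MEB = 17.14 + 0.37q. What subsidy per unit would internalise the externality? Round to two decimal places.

subsidy = $30.67 per unit

Social marginal cost = private MC − MEB = 37.34 + 0.70q.
Set SMC = demand: 37.34 + 0.70q = 149.58 - 2.37q → q* = 36.5603.
The Pigouvian subsidy equals MEB at q*: 17.14 + 0.37×36.5603 = 30.6673.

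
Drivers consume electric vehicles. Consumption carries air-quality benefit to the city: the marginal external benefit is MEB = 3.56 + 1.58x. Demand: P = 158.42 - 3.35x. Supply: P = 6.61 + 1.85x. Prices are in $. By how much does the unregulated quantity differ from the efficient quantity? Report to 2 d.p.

Market equilibrium (private): 6.61 + 1.85x = 158.42 - 3.35x → x_m = 29.1942.
Social marginal benefit = demand + MEB = 161.98 - 1.77x.
Set SMB = MC: 161.98 - 1.77x = 6.61 + 1.85x → x* = 42.9199.
Gap = |29.1942 − 42.9199| = 13.7257.

13.73 units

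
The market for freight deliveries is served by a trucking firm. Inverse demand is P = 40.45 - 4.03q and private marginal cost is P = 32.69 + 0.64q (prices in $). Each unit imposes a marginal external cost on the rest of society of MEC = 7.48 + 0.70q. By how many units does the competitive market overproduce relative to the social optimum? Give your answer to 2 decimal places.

Market equilibrium (private): 32.69 + 0.64q = 40.45 - 4.03q → q_m = 1.6617.
Social marginal cost = private MC + MEC = 40.17 + 1.34q.
Set SMC = demand: 40.17 + 1.34q = 40.45 - 4.03q → q* = 0.0521.
Gap = |1.6617 − 0.0521| = 1.6096.

1.61 units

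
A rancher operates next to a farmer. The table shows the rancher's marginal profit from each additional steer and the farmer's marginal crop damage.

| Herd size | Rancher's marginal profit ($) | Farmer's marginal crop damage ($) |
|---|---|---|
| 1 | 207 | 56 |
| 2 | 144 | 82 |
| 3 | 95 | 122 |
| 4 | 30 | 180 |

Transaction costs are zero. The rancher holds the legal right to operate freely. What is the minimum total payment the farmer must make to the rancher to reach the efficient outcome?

$125

Left alone the rancher would choose level 4 (marginal profit stays positive).
Efficient level: k* = 2 (marginal profit ≥ marginal crop damage through 2).
The farmer must at least cover the rancher's forgone profit from cutting 4→2: 95 + 30 = 125.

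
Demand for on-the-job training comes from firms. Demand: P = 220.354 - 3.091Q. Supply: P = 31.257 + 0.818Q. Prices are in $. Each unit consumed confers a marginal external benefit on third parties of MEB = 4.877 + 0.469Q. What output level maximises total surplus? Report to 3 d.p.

Q* = 56.388

Social marginal benefit = demand + MEB = 225.231 - 2.622Q.
Set SMB = MC: 225.231 - 2.622Q = 31.257 + 0.818Q → Q* = 56.3878.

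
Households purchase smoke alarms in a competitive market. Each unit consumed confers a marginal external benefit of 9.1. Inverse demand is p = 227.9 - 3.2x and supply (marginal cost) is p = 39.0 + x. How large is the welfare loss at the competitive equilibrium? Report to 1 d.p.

DWL = 9.9

Market equilibrium (private): 39.0 + x = 227.9 - 3.2x → x_m = 44.9762.
Social marginal benefit = demand + MEB = 237.0 - 3.2x.
Set SMB = MC: 237.0 - 3.2x = 39.0 + x → x* = 47.1429.
Between x* and x_m the wedge SMB − MC runs linearly from 0 to MEB(x_m), so the loss is a triangle.
DWL = ½ × 2.1667 × 9.1000 = 9.8585.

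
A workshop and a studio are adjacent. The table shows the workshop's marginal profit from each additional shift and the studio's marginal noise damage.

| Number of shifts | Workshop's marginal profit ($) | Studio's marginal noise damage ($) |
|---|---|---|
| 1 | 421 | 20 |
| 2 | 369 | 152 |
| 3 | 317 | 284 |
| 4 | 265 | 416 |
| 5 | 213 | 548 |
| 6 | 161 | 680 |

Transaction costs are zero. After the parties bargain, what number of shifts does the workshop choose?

3

Bargaining reaches the level where marginal profit last exceeds marginal noise damage.
That holds through level 3 (317 ≥ 284) but not at 4 (265 < 416).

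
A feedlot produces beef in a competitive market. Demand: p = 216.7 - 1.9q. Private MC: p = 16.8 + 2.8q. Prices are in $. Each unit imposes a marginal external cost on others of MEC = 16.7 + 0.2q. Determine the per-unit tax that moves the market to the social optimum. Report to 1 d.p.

tax = $24.2 per unit

Social marginal cost = private MC + MEC = 33.5 + 3.0q.
Set SMC = demand: 33.5 + 3.0q = 216.7 - 1.9q → q* = 37.3878.
The Pigouvian tax equals MEC at q*: 16.7 + 0.2×37.3878 = 24.1776.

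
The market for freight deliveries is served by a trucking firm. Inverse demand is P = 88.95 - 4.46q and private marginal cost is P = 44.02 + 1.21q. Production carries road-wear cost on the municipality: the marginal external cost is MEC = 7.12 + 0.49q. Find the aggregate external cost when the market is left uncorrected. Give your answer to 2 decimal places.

71.80

Market equilibrium (private): 44.02 + 1.21q = 88.95 - 4.46q → q_m = 7.9242.
Total external cost = ∫₀^{q_m} (7.12 + 0.49q) dq = 7.12×7.9242 + ½×0.49×7.9242² = 71.8046.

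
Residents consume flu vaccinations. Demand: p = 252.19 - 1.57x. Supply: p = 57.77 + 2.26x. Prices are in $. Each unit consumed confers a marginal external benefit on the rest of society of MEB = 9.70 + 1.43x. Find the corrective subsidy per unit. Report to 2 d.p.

Social marginal benefit = demand + MEB = 261.89 - 0.14x.
Set SMB = MC: 261.89 - 0.14x = 57.77 + 2.26x → x* = 85.0500.
The Pigouvian subsidy equals MEB at x*: 9.70 + 1.43×85.0500 = 131.3215.

subsidy = $131.32 per unit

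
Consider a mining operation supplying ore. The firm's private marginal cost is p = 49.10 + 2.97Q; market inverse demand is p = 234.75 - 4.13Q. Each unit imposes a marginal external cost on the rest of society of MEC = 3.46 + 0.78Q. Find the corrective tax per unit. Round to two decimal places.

Social marginal cost = private MC + MEC = 52.56 + 3.75Q.
Set SMC = demand: 52.56 + 3.75Q = 234.75 - 4.13Q → Q* = 23.1206.
The Pigouvian tax equals MEC at Q*: 3.46 + 0.78×23.1206 = 21.4941.

tax = 21.49 per unit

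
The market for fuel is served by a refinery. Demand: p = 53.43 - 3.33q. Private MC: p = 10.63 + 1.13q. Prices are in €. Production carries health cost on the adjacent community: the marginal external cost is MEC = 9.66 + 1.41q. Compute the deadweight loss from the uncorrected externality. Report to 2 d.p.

DWL = €45.81

Market equilibrium (private): 10.63 + 1.13q = 53.43 - 3.33q → q_m = 9.5964.
Social marginal cost = private MC + MEC = 20.29 + 2.54q.
Set SMC = demand: 20.29 + 2.54q = 53.43 - 3.33q → q* = 5.6457.
The welfare-loss triangle has base |q_m − q*| and height MEC(q_m) (the vertical gap between SMC and demand is zero at q* and MEC at q_m).
DWL = ½ × 3.9507 × 23.1909 = 45.8101.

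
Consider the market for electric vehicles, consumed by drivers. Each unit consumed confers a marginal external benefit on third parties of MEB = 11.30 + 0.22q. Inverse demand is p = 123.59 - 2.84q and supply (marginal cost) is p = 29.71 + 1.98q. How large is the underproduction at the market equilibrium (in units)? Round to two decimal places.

Market equilibrium (private): 29.71 + 1.98q = 123.59 - 2.84q → q_m = 19.4772.
Social marginal benefit = demand + MEB = 134.89 - 2.62q.
Set SMB = MC: 134.89 - 2.62q = 29.71 + 1.98q → q* = 22.8652.
Gap = |19.4772 − 22.8652| = 3.3880.

3.39 units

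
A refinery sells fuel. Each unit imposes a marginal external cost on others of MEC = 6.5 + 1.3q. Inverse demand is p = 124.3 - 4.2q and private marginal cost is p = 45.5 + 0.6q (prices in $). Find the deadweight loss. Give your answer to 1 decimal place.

Market equilibrium (private): 45.5 + 0.6q = 124.3 - 4.2q → q_m = 16.4167.
Social marginal cost = private MC + MEC = 52.0 + 1.9q.
Set SMC = demand: 52.0 + 1.9q = 124.3 - 4.2q → q* = 11.8525.
Between q* and q_m the wedge SMC − demand runs linearly from 0 to MEC(q_m), so the loss is a triangle.
DWL = ½ × 4.5642 × 27.8417 = 63.5375.

DWL = $63.5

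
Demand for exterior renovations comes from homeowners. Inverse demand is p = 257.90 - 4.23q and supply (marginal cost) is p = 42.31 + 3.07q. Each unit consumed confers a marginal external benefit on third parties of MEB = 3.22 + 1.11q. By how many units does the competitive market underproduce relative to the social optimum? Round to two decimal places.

Market equilibrium (private): 42.31 + 3.07q = 257.90 - 4.23q → q_m = 29.5329.
Social marginal benefit = demand + MEB = 261.12 - 3.12q.
Set SMB = MC: 261.12 - 3.12q = 42.31 + 3.07q → q* = 35.3489.
Gap = |29.5329 − 35.3489| = 5.8160.

5.82 units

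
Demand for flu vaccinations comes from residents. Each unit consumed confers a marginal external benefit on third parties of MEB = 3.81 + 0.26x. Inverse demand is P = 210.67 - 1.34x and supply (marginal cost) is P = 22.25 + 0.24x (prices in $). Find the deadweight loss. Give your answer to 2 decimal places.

Market equilibrium (private): 22.25 + 0.24x = 210.67 - 1.34x → x_m = 119.2532.
Social marginal benefit = demand + MEB = 214.48 - 1.08x.
Set SMB = MC: 214.48 - 1.08x = 22.25 + 0.24x → x* = 145.6288.
The loss is the area between SMB and MC from x* to x_m; with linear curves that's a triangle of height MEB(x_m).
DWL = ½ × 26.3756 × 34.8158 = 459.1438.

DWL = $459.14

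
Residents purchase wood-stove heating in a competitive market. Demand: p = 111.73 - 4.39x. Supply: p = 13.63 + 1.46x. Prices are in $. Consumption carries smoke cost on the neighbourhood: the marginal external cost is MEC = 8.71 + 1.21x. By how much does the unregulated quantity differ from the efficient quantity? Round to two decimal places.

4.11 units

Market equilibrium (private): 13.63 + 1.46x = 111.73 - 4.39x → x_m = 16.7692.
Social marginal benefit = demand − MEC = 103.02 - 5.60x.
Set SMB = MC: 103.02 - 5.60x = 13.63 + 1.46x → x* = 12.6615.
Gap = |16.7692 − 12.6615| = 4.1077.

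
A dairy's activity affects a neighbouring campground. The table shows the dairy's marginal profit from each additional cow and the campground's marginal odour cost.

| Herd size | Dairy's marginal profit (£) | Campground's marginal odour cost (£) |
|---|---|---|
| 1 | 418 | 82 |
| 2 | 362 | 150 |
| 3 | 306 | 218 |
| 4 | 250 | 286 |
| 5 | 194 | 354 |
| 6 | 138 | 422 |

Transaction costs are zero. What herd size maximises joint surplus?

3

Bargaining reaches the level where marginal profit last exceeds marginal odour cost.
That holds through level 3 (306 ≥ 218) but not at 4 (250 < 286).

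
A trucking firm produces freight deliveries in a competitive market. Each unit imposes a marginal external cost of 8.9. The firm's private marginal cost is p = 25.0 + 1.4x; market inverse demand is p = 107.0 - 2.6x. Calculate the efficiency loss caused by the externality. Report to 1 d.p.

DWL = 9.9

Market equilibrium (private): 25.0 + 1.4x = 107.0 - 2.6x → x_m = 20.5000.
Social marginal cost = private MC + MEC = 33.9 + 1.4x.
Set SMC = demand: 33.9 + 1.4x = 107.0 - 2.6x → x* = 18.2750.
Between x* and x_m the wedge SMC − demand runs linearly from 0 to MEC(x_m), so the loss is a triangle.
DWL = ½ × 2.2250 × 8.9000 = 9.9013.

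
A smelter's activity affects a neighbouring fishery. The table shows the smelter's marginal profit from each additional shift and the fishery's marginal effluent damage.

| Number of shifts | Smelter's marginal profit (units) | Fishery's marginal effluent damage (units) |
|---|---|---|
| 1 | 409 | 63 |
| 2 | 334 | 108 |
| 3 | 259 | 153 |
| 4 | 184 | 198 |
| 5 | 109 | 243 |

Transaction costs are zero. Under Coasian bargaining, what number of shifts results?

3

Bargaining reaches the level where marginal profit last exceeds marginal effluent damage.
That holds through level 3 (259 ≥ 153) but not at 4 (184 < 198).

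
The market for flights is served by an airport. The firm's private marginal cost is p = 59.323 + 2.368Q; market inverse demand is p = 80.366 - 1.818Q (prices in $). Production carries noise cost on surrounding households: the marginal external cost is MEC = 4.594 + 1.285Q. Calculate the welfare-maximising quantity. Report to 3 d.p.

Social marginal cost = private MC + MEC = 63.917 + 3.653Q.
Set SMC = demand: 63.917 + 3.653Q = 80.366 - 1.818Q → Q* = 3.0066.

Q* = 3.007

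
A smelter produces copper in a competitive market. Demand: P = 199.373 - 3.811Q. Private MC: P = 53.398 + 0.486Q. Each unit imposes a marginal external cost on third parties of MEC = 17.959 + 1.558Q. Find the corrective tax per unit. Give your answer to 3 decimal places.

Social marginal cost = private MC + MEC = 71.357 + 2.044Q.
Set SMC = demand: 71.357 + 2.044Q = 199.373 - 3.811Q → Q* = 21.8644.
The Pigouvian tax equals MEC at Q*: 17.959 + 1.558×21.8644 = 52.0237.

tax = 52.024 per unit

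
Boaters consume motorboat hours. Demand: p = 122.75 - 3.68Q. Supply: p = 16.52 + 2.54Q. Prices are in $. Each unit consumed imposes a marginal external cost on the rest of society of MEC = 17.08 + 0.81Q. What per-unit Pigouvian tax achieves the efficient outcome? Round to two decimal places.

Social marginal benefit = demand − MEC = 105.67 - 4.49Q.
Set SMB = MC: 105.67 - 4.49Q = 16.52 + 2.54Q → Q* = 12.6814.
The Pigouvian tax equals MEC at Q*: 17.08 + 0.81×12.6814 = 27.3519.

tax = $27.35 per unit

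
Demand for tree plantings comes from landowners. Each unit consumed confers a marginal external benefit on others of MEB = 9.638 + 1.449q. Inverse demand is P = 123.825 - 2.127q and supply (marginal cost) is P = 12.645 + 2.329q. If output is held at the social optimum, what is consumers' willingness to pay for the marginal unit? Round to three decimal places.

Social marginal benefit = demand + MEB = 133.463 - 0.678q.
Set SMB = MC: 133.463 - 0.678q = 12.645 + 2.329q → q* = 40.1789.
Consumer price on the demand curve at q*: 123.825 − 2.127×40.1789 = 38.3645.

P = 38.364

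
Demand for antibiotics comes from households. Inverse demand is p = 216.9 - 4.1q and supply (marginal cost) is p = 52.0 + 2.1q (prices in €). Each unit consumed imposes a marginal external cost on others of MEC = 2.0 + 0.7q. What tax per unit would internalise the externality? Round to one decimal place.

tax = €18.5 per unit

Social marginal benefit = demand − MEC = 214.9 - 4.8q.
Set SMB = MC: 214.9 - 4.8q = 52.0 + 2.1q → q* = 23.6087.
The Pigouvian tax equals MEC at q*: 2.0 + 0.7×23.6087 = 18.5261.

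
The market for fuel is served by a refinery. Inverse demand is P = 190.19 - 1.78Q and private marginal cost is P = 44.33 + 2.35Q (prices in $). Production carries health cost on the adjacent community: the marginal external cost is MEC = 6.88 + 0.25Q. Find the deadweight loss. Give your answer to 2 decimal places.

DWL = $28.17

Market equilibrium (private): 44.33 + 2.35Q = 190.19 - 1.78Q → Q_m = 35.3172.
Social marginal cost = private MC + MEC = 51.21 + 2.60Q.
Set SMC = demand: 51.21 + 2.60Q = 190.19 - 1.78Q → Q* = 31.7306.
Between Q* and Q_m the wedge SMC − demand runs linearly from 0 to MEC(Q_m), so the loss is a triangle.
DWL = ½ × 3.5866 × 15.7093 = 28.1715.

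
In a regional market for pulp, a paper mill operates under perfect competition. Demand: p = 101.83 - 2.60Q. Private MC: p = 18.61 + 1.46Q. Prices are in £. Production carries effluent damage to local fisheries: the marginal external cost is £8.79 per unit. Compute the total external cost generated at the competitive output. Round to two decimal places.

Market equilibrium (private): 18.61 + 1.46Q = 101.83 - 2.60Q → Q_m = 20.4975.
Total external cost = MEC × Q_m = 8.79 × 20.4975 = 180.1730.

£180.17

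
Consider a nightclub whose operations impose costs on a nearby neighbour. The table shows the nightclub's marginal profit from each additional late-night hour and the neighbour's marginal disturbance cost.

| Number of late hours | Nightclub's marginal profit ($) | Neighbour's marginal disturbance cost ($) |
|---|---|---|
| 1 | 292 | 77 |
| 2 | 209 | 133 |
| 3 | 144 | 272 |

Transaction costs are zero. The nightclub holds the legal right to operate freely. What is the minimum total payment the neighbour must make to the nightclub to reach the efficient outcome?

Left alone the nightclub would choose level 3 (marginal profit stays positive).
Efficient level: k* = 2 (marginal profit ≥ marginal disturbance cost through 2).
The neighbour must at least cover the nightclub's forgone profit from cutting 3→2: 144 = 144.

$144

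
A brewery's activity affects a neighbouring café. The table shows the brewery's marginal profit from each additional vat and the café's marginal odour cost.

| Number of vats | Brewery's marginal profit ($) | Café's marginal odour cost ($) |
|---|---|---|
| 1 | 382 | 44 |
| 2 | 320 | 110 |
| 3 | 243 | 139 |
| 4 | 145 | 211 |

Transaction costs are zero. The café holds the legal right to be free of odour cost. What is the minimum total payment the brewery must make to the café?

Efficient level: marginal profit ≥ marginal odour cost through level 3, so k* = 3.
With the café holding the right, the brewery must at least compensate total damage at k*: 44 + 110 + 139 = 293.

$293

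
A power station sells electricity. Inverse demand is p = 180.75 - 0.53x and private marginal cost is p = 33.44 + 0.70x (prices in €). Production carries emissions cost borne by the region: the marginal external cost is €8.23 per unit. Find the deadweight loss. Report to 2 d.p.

DWL = €27.53

Market equilibrium (private): 33.44 + 0.70x = 180.75 - 0.53x → x_m = 119.7642.
Social marginal cost = private MC + MEC = 41.67 + 0.70x.
Set SMC = demand: 41.67 + 0.70x = 180.75 - 0.53x → x* = 113.0732.
The loss is the area between SMC and demand from x* to x_m; with linear curves that's a triangle of height MEC(x_m).
DWL = ½ × 6.6910 × 8.2300 = 27.5335.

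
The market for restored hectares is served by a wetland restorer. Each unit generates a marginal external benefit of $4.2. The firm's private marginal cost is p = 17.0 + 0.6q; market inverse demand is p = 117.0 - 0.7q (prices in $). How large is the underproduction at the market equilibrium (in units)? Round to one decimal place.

3.2 units

Market equilibrium (private): 17.0 + 0.6q = 117.0 - 0.7q → q_m = 76.9231.
Social marginal cost = private MC − MEB = 12.8 + 0.6q.
Set SMC = demand: 12.8 + 0.6q = 117.0 - 0.7q → q* = 80.1538.
Gap = |76.9231 − 80.1538| = 3.2307.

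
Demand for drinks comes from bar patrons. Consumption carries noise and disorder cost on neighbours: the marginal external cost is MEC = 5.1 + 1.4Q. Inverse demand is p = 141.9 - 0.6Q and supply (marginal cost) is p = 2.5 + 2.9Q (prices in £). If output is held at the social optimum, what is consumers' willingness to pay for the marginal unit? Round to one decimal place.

Social marginal benefit = demand − MEC = 136.8 - 2.0Q.
Set SMB = MC: 136.8 - 2.0Q = 2.5 + 2.9Q → Q* = 27.4082.
Consumer price on the demand curve at Q*: 141.9 − 0.6×27.4082 = 125.4551.

P = £125.5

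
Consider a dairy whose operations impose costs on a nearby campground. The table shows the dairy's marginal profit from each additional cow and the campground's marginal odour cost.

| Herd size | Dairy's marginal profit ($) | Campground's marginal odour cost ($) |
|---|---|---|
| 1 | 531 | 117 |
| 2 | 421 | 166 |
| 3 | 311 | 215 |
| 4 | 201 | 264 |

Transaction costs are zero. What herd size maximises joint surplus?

Bargaining reaches the level where marginal profit last exceeds marginal odour cost.
That holds through level 3 (311 ≥ 215) but not at 4 (201 < 264).

3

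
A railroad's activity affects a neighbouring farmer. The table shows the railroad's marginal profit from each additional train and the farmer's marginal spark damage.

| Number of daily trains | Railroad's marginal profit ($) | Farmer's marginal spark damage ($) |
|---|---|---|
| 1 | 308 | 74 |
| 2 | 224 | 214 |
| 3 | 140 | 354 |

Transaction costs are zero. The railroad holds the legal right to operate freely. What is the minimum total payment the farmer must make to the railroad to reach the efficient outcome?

Left alone the railroad would choose level 3 (marginal profit stays positive).
Efficient level: k* = 2 (marginal profit ≥ marginal spark damage through 2).
The farmer must at least cover the railroad's forgone profit from cutting 3→2: 140 = 140.

$140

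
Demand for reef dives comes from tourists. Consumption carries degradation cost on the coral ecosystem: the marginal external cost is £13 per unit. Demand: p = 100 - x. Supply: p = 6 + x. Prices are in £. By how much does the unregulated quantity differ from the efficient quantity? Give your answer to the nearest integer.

Market equilibrium (private): 6 + x = 100 - x → x_m = 47.0000.
Social marginal benefit = demand − MEC = 87 - x.
Set SMB = MC: 87 - x = 6 + x → x* = 40.5000.
Gap = |47.0000 − 40.5000| = 6.5000.

7 units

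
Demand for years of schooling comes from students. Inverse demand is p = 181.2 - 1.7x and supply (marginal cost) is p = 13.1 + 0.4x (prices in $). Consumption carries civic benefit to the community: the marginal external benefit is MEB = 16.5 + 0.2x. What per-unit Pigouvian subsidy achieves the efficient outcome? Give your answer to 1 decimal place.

Social marginal benefit = demand + MEB = 197.7 - 1.5x.
Set SMB = MC: 197.7 - 1.5x = 13.1 + 0.4x → x* = 97.1579.
The Pigouvian subsidy equals MEB at x*: 16.5 + 0.2×97.1579 = 35.9316.

subsidy = $35.9 per unit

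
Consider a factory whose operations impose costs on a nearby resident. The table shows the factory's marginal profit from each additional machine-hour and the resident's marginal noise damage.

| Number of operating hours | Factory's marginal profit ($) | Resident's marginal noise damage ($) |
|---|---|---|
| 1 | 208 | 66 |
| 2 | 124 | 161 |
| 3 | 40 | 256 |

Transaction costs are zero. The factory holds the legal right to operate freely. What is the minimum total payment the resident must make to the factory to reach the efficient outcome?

$164

Left alone the factory would choose level 3 (marginal profit stays positive).
Efficient level: k* = 1 (marginal profit ≥ marginal noise damage through 1).
The resident must at least cover the factory's forgone profit from cutting 3→1: 124 + 40 = 164.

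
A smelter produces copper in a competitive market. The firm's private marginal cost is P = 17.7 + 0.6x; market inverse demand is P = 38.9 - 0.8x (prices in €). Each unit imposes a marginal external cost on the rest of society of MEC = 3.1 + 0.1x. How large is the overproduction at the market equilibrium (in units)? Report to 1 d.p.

3.1 units

Market equilibrium (private): 17.7 + 0.6x = 38.9 - 0.8x → x_m = 15.1429.
Social marginal cost = private MC + MEC = 20.8 + 0.7x.
Set SMC = demand: 20.8 + 0.7x = 38.9 - 0.8x → x* = 12.0667.
Gap = |15.1429 − 12.0667| = 3.0762.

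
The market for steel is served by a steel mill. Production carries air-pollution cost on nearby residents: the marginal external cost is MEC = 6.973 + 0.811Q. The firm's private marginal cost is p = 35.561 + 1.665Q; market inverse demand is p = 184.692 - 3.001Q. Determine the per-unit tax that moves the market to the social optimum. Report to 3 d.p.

tax = 28.023 per unit

Social marginal cost = private MC + MEC = 42.534 + 2.476Q.
Set SMC = demand: 42.534 + 2.476Q = 184.692 - 3.001Q → Q* = 25.9555.
The Pigouvian tax equals MEC at Q*: 6.973 + 0.811×25.9555 = 28.0229.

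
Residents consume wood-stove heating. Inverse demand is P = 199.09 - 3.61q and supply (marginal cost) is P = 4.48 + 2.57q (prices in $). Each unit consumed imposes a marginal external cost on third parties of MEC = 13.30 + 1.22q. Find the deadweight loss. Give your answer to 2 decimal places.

DWL = $180.73

Market equilibrium (private): 4.48 + 2.57q = 199.09 - 3.61q → q_m = 31.4903.
Social marginal benefit = demand − MEC = 185.79 - 4.83q.
Set SMB = MC: 185.79 - 4.83q = 4.48 + 2.57q → q* = 24.5014.
The loss is the area between SMB and MC from q* to q_m; with linear curves that's a triangle of height MEC(q_m).
DWL = ½ × 6.9889 × 51.7182 = 180.7267.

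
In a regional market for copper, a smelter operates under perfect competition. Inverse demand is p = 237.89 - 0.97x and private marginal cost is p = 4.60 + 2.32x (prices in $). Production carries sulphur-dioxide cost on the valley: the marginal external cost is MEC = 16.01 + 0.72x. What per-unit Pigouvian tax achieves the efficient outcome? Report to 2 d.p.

tax = $55.02 per unit

Social marginal cost = private MC + MEC = 20.61 + 3.04x.
Set SMC = demand: 20.61 + 3.04x = 237.89 - 0.97x → x* = 54.1845.
The Pigouvian tax equals MEC at x*: 16.01 + 0.72×54.1845 = 55.0228.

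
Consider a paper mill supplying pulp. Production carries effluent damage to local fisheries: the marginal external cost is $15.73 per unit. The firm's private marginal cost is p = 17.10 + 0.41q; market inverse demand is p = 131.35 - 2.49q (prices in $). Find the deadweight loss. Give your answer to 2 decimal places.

Market equilibrium (private): 17.10 + 0.41q = 131.35 - 2.49q → q_m = 39.3966.
Social marginal cost = private MC + MEC = 32.83 + 0.41q.
Set SMC = demand: 32.83 + 0.41q = 131.35 - 2.49q → q* = 33.9724.
Height of the DWL triangle at q_m is SMC(q_m) − demand(q_m) = MEC(q_m) = 15.7300.
DWL = ½ × 5.4242 × 15.7300 = 42.6613.

DWL = $42.66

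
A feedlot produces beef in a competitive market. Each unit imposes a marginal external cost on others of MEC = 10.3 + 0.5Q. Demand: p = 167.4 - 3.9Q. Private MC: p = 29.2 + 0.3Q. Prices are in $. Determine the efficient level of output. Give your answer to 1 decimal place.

Social marginal cost = private MC + MEC = 39.5 + 0.8Q.
Set SMC = demand: 39.5 + 0.8Q = 167.4 - 3.9Q → Q* = 27.2128.

Q* = 27.2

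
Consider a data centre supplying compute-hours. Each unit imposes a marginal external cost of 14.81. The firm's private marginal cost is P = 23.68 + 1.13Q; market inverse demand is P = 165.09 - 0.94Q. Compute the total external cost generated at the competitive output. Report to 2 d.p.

1011.73

Market equilibrium (private): 23.68 + 1.13Q = 165.09 - 0.94Q → Q_m = 68.3140.
Total external cost = MEC × Q_m = 14.81 × 68.3140 = 1011.7303.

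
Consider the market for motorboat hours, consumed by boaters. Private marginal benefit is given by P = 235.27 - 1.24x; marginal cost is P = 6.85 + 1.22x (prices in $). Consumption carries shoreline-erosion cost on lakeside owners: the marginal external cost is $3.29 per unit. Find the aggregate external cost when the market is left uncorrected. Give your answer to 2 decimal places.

Market equilibrium (private): 6.85 + 1.22x = 235.27 - 1.24x → x_m = 92.8537.
Total external cost = MEC × x_m = 3.29 × 92.8537 = 305.4887.

$305.49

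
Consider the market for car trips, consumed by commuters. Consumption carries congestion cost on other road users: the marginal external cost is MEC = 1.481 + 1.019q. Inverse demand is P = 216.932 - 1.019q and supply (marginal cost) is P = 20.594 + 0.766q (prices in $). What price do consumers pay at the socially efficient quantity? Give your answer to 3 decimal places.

Social marginal benefit = demand − MEC = 215.451 - 2.038q.
Set SMB = MC: 215.451 - 2.038q = 20.594 + 0.766q → q* = 69.4925.
Consumer price on the demand curve at q*: 216.932 − 1.019×69.4925 = 146.1191.

P = $146.119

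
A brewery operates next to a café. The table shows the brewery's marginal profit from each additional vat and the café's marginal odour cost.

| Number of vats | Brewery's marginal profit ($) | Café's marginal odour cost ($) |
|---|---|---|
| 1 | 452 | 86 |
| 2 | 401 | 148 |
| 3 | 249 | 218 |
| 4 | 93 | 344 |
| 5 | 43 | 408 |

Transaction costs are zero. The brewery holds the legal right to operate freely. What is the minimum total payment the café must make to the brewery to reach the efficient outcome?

$136

Left alone the brewery would choose level 5 (marginal profit stays positive).
Efficient level: k* = 3 (marginal profit ≥ marginal odour cost through 3).
The café must at least cover the brewery's forgone profit from cutting 5→3: 93 + 43 = 136.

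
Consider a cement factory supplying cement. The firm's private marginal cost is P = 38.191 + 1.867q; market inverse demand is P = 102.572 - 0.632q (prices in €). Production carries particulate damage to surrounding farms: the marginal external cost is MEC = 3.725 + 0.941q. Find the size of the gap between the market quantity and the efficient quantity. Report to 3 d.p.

8.130 units

Market equilibrium (private): 38.191 + 1.867q = 102.572 - 0.632q → q_m = 25.7627.
Social marginal cost = private MC + MEC = 41.916 + 2.808q.
Set SMC = demand: 41.916 + 2.808q = 102.572 - 0.632q → q* = 17.6326.
Gap = |25.7627 − 17.6326| = 8.1301.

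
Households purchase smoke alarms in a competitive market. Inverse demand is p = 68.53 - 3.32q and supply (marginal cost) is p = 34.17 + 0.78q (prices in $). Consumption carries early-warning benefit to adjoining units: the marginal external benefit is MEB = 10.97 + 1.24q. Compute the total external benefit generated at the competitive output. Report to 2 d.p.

Market equilibrium (private): 34.17 + 0.78q = 68.53 - 3.32q → q_m = 8.3805.
Total external benefit = ∫₀^{q_m} (10.97 + 1.24q) dq = 10.97×8.3805 + ½×1.24×8.3805² = 135.4784.

$135.48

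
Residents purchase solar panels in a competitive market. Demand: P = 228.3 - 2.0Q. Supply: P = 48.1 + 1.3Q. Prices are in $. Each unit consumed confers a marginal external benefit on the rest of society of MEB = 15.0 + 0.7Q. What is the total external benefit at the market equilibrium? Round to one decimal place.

Market equilibrium (private): 48.1 + 1.3Q = 228.3 - 2.0Q → Q_m = 54.6061.
Total external benefit = ∫₀^{Q_m} (15.0 + 0.7Q) dQ = 15.0×54.6061 + ½×0.7×54.6061² = 1862.7307.

$1862.7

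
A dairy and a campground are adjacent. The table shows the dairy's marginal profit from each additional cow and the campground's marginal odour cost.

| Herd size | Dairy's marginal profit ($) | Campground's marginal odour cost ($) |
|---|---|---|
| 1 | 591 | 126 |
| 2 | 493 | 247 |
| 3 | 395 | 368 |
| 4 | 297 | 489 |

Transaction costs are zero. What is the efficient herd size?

Bargaining reaches the level where marginal profit last exceeds marginal odour cost.
That holds through level 3 (395 ≥ 368) but not at 4 (297 < 489).

3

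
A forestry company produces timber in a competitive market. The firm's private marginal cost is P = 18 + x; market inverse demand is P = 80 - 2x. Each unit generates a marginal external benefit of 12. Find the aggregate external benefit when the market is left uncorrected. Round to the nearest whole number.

248

Market equilibrium (private): 18 + x = 80 - 2x → x_m = 20.6667.
Total external benefit = MEB × x_m = 12 × 20.6667 = 248.0004.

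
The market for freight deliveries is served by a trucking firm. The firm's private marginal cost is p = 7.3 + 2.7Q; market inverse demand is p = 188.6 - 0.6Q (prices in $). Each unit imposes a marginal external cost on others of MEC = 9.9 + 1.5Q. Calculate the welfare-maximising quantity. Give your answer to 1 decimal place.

Q* = 35.7

Social marginal cost = private MC + MEC = 17.2 + 4.2Q.
Set SMC = demand: 17.2 + 4.2Q = 188.6 - 0.6Q → Q* = 35.7083.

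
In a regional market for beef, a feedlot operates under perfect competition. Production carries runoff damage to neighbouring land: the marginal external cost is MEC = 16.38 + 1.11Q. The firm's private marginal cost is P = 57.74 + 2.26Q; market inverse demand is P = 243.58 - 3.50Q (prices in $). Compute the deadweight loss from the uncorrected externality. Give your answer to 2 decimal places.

Market equilibrium (private): 57.74 + 2.26Q = 243.58 - 3.50Q → Q_m = 32.2639.
Social marginal cost = private MC + MEC = 74.12 + 3.37Q.
Set SMC = demand: 74.12 + 3.37Q = 243.58 - 3.50Q → Q* = 24.6667.
The loss is the area between SMC and demand from Q* to Q_m; with linear curves that's a triangle of height MEC(Q_m).
DWL = ½ × 7.5972 × 52.1929 = 198.2599.

DWL = $198.26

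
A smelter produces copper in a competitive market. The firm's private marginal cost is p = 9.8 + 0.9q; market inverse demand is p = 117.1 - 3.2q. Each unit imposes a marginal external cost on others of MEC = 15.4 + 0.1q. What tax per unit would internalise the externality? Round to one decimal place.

tax = 17.6 per unit

Social marginal cost = private MC + MEC = 25.2 + q.
Set SMC = demand: 25.2 + q = 117.1 - 3.2q → q* = 21.8810.
The Pigouvian tax equals MEC at q*: 15.4 + 0.1×21.8810 = 17.5881.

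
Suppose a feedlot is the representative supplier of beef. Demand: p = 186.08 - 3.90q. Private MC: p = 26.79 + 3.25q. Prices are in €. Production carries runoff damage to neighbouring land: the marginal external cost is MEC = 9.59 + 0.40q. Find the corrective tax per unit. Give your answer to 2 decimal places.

tax = €17.52 per unit

Social marginal cost = private MC + MEC = 36.38 + 3.65q.
Set SMC = demand: 36.38 + 3.65q = 186.08 - 3.90q → q* = 19.8278.
The Pigouvian tax equals MEC at q*: 9.59 + 0.40×19.8278 = 17.5211.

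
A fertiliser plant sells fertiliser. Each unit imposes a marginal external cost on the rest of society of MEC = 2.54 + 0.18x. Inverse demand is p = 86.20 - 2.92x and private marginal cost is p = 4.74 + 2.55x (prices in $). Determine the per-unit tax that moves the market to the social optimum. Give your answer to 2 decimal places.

tax = $5.05 per unit

Social marginal cost = private MC + MEC = 7.28 + 2.73x.
Set SMC = demand: 7.28 + 2.73x = 86.20 - 2.92x → x* = 13.9681.
The Pigouvian tax equals MEC at x*: 2.54 + 0.18×13.9681 = 5.0543.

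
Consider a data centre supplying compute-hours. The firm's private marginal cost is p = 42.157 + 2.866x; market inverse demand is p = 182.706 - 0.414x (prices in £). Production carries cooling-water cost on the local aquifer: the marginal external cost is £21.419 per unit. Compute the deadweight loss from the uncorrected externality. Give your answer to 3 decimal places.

DWL = £69.935

Market equilibrium (private): 42.157 + 2.866x = 182.706 - 0.414x → x_m = 42.8503.
Social marginal cost = private MC + MEC = 63.576 + 2.866x.
Set SMC = demand: 63.576 + 2.866x = 182.706 - 0.414x → x* = 36.3201.
Between x* and x_m the wedge SMC − demand runs linearly from 0 to MEC(x_m), so the loss is a triangle.
DWL = ½ × 6.5302 × 21.4190 = 69.9352.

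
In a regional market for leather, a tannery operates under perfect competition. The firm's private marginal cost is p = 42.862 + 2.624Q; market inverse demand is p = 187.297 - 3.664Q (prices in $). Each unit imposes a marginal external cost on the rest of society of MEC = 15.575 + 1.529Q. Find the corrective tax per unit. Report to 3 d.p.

tax = $40.780 per unit

Social marginal cost = private MC + MEC = 58.437 + 4.153Q.
Set SMC = demand: 58.437 + 4.153Q = 187.297 - 3.664Q → Q* = 16.4846.
The Pigouvian tax equals MEC at Q*: 15.575 + 1.529×16.4846 = 40.7800.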